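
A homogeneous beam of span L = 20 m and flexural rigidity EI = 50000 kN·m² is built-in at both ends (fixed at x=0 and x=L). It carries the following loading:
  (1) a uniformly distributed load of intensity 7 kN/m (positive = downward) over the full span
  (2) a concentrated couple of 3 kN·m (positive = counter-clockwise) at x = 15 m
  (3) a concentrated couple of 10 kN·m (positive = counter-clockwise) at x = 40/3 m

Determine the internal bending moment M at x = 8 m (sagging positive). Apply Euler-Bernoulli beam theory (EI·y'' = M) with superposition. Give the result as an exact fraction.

Load 1 — uniform load w=7 kN/m over full span:
  M_1 = wLx/2 - wL²/12 - wx²/2 = 7·20·8/2 - 7·20²/12 - 7·8²/2 = 308/3 kN·m
Load 2 — applied couple M₀=3 kN·m at a=15 m (b=L-a=5):
  M_2 = R_Ax - M_A  [x≤a] with R_A=27/160, M_A=15/16 = (27/160)·8 - (15/16) = 33/80 kN·m
Load 3 — applied couple M₀=10 kN·m at a=40/3 m (b=L-a=20/3):
  M_3 = R_Ax - M_A  [x≤a] with R_A=2/3, M_A=10/3 = (2/3)·8 - (10/3) = 2 kN·m
Superposition: M = Σ M_i = 25219/240 kN·m ≈ 105.079167 kN·m

M(8) = 25219/240 kN·m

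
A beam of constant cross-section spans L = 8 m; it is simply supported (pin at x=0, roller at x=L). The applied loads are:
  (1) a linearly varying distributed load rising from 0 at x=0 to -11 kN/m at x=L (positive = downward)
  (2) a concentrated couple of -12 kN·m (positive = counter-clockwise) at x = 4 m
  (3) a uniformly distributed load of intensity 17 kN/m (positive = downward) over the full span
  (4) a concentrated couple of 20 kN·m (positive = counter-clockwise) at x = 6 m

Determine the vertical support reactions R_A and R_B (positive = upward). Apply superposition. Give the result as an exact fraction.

Load 1 — triangular load w₀=-11 kN/m (0→w₀ over full span):
  R_A = w₀L/6 = (-11)·8/6 = -44/3 kN
  R_B = w₀L/3 = (-11)·8/3 = -88/3 kN
Load 2 — applied couple M₀=-12 kN·m at a=4 m (b=L-a=4):
  R_A = M₀/L = (-12)/8 = -3/2 kN
  R_B = -M₀/L = -(-12)/8 = 3/2 kN
Load 3 — uniform load w=17 kN/m over full span:
  R_A = wL/2 = 17·8/2 = 68 kN
  R_B = wL/2 = 17·8/2 = 68 kN
Load 4 — applied couple M₀=20 kN·m at a=6 m (b=L-a=2):
  R_A = M₀/L = 20/8 = 5/2 kN
  R_B = -M₀/L = -20/8 = -5/2 kN
Superposition: R_A = 163/3 kN, R_B = 113/3 kN

R_A = 163/3 kN, R_B = 113/3 kN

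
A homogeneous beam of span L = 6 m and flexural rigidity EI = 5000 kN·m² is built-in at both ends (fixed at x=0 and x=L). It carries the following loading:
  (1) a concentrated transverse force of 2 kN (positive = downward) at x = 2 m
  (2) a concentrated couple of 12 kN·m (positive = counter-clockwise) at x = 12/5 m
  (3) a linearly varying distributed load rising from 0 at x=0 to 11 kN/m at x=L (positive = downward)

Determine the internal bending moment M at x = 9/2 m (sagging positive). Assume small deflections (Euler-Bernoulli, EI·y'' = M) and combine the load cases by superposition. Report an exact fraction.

Load 1 — point force P=2 kN at a=2 m (b=L-a=4):
  M_1 = Pa²(a+3b)(L-x)/L³ - Pa²b/L²  [x>a] = 2·2²·(2+3·4)·(6-(9/2))/6³ - 2·2²·4/6² = -1/9 kN·m
Load 2 — applied couple M₀=12 kN·m at a=12/5 m (b=L-a=18/5):
  M_2 = R_Ax - M_A - M₀  [x>a] with R_A=72/25, M_A=36/25 = (72/25)·(9/2) - (36/25) - 12 = -12/25 kN·m
Load 3 — triangular load w₀=11 kN/m (0→w₀ over full span):
  M_3 = 3w₀Lx/20 - w₀L²/30 - w₀x³/(6L) = 3·11·6·(9/2)/20 - 11·6²/30 - 11·(9/2)³/(6·6) = 561/160 kN·m
Superposition: M = Σ M_i = 20989/7200 kN·m ≈ 2.915139 kN·m

M(9/2) = 20989/7200 kN·m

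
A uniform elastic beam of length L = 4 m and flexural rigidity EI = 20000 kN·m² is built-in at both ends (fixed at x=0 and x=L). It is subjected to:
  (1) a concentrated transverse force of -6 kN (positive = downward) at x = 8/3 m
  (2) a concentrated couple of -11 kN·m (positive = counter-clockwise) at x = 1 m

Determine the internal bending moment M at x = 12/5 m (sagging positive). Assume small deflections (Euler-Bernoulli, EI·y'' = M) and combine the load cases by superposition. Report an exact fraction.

Load 1 — point force P=-6 kN at a=8/3 m (b=L-a=4/3):
  M_1 = Pb²(3a+b)x/L³ - Pab²/L²  [x≤a] = (-6)·(4/3)²·(3·(8/3)+(4/3))·(12/5)/4³ - (-6)·(8/3)·(4/3)²/4² = -88/45 kN·m
Load 2 — applied couple M₀=-11 kN·m at a=1 m (b=L-a=3):
  M_2 = R_Ax - M_A - M₀  [x>a] with R_A=-99/32, M_A=33/16 = (-99/32)·(12/5) - (33/16) - (-11) = 121/80 kN·m
Superposition: M = Σ M_i = -319/720 kN·m ≈ -0.443056 kN·m

M(12/5) = -319/720 kN·m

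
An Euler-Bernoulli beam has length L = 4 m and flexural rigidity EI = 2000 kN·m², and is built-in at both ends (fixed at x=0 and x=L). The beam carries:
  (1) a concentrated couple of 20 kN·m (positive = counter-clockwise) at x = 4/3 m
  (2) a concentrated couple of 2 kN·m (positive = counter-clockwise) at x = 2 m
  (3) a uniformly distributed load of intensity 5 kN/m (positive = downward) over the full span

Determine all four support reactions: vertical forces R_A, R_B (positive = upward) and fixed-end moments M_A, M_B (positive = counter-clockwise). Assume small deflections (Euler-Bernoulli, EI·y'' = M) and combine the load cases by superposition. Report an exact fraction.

R_A = 209/12 kN, M_A = 43/6 kN·m, R_B = 31/12 kN, M_B = 1/2 kN·m

Load 1 — applied couple M₀=20 kN·m at a=4/3 m (b=L-a=8/3):
  R_A = 6M₀ab/L³ = 6·20·(4/3)·(8/3)/4³ = 20/3 kN
  M_A = M₀b(2a-b)/L² = 20·(8/3)·(2·(4/3)-(8/3))/4² = 0 kN·m
  R_B = -6M₀ab/L³ = -6·20·(4/3)·(8/3)/4³ = -20/3 kN
  M_B = M₀a(2b-a)/L² = 20·(4/3)·(2·(8/3)-(4/3))/4² = 20/3 kN·m
Load 2 — applied couple M₀=2 kN·m at a=2 m (b=L-a=2):
  R_A = 6M₀ab/L³ = 6·2·2·2/4³ = 3/4 kN
  M_A = M₀b(2a-b)/L² = 2·2·(2·2-2)/4² = 1/2 kN·m
  R_B = -6M₀ab/L³ = -6·2·2·2/4³ = -3/4 kN
  M_B = M₀a(2b-a)/L² = 2·2·(2·2-2)/4² = 1/2 kN·m
Load 3 — uniform load w=5 kN/m over full span:
  R_A = wL/2 = 5·4/2 = 10 kN
  M_A = wL²/12 = 5·4²/12 = 20/3 kN·m
  R_B = wL/2 = 5·4/2 = 10 kN
  M_B = -wL²/12 = -5·4²/12 = -20/3 kN·m
Superposition: R_A = 209/12 kN, M_A = 43/6 kN·m, R_B = 31/12 kN, M_B = 1/2 kN·m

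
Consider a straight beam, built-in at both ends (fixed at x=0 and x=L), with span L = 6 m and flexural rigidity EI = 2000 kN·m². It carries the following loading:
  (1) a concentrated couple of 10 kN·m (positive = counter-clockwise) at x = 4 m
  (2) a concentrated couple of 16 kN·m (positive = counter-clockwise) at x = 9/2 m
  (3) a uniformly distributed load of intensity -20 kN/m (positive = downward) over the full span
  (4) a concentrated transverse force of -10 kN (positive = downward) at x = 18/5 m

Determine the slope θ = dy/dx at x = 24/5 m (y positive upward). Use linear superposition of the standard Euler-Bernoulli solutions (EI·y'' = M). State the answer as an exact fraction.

θ(24/5) = -5141/312500 rad

Load 1 — applied couple M₀=10 kN·m at a=4 m (b=L-a=2):
  θ_1 = (R_Ax²/2 - M_Ax - M₀(x-a))/EI  [x>a] with R_A=20/9, M_A=10/3 = ((20/9)·(24/5)²/2 - (10/3)·(24/5) - 10·((24/5)-4))/2000 = 1/1250 rad
Load 2 — applied couple M₀=16 kN·m at a=9/2 m (b=L-a=3/2):
  θ_2 = (R_Ax²/2 - M_Ax - M₀(x-a))/EI  [x>a] with R_A=3, M_A=5 = (3·(24/5)²/2 - 5·(24/5) - 16·((24/5)-(9/2)))/2000 = 9/3125 rad
Load 3 — uniform load w=-20 kN/m over full span:
  θ_3 = -wx(L-x)(L-2x)/(12EI) = -(-20)·(24/5)·(6-(24/5))·(6-2·(24/5))/(12·2000) = -54/3125 rad
Load 4 — point force P=-10 kN at a=18/5 m (b=L-a=12/5):
  θ_4 = Pa²(L-x)(2bL-(3b+a)(L-x))/(2L³EI)  [x>a] = (-10)·(18/5)²·(6-(24/5))·(2·(12/5)·6-(3·(12/5)+(18/5))·(6-(24/5)))/(2·6³·2000) = -891/312500 rad
Superposition: θ = Σ θ_i = -5141/312500 rad ≈ -0.016451 rad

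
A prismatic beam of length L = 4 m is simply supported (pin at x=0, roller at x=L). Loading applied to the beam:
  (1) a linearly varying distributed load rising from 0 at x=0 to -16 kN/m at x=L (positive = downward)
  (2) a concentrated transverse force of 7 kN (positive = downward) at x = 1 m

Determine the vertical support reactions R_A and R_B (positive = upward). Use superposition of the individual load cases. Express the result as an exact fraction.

R_A = -65/12 kN, R_B = -235/12 kN

Load 1 — triangular load w₀=-16 kN/m (0→w₀ over full span):
  R_A = w₀L/6 = (-16)·4/6 = -32/3 kN
  R_B = w₀L/3 = (-16)·4/3 = -64/3 kN
Load 2 — point force P=7 kN at a=1 m (b=L-a=3):
  R_A = Pb/L = 7·3/4 = 21/4 kN
  R_B = Pa/L = 7·1/4 = 7/4 kN
Superposition: R_A = -65/12 kN, R_B = -235/12 kN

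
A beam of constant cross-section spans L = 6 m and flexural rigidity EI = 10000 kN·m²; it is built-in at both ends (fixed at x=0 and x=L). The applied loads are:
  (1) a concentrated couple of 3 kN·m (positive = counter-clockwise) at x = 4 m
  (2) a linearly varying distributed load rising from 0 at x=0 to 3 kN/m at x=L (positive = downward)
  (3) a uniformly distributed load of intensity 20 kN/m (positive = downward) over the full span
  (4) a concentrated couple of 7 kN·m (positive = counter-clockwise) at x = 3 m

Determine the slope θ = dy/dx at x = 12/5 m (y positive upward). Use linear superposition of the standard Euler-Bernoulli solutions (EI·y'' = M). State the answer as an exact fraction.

θ(12/5) = -11547/6250000 rad

Load 1 — applied couple M₀=3 kN·m at a=4 m (b=L-a=2):
  θ_1 = (R_Ax²/2 - M_Ax)/EI  [x≤a] with R_A=2/3, M_A=1 = ((2/3)·(12/5)²/2 - 1·(12/5))/10000 = -3/62500 rad
Load 2 — triangular load w₀=3 kN/m (0→w₀ over full span):
  θ_2 = -w₀(2x(L-x)(L-2x)(x+2L)+x²(L-x)²)/(120LEI) = -3·(2·(12/5)·(6-(12/5))·(6-2·(12/5))·((12/5)+2·6)+(12/5)²·(6-(12/5))²)/(120·6·10000) = -243/1562500 rad
Load 3 — uniform load w=20 kN/m over full span:
  θ_3 = -wx(L-x)(L-2x)/(12EI) = -20·(12/5)·(6-(12/5))·(6-2·(12/5))/(12·10000) = -27/15625 rad
Load 4 — applied couple M₀=7 kN·m at a=3 m (b=L-a=3):
  θ_4 = (R_Ax²/2 - M_Ax)/EI  [x≤a] with R_A=7/4, M_A=7/4 = ((7/4)·(12/5)²/2 - (7/4)·(12/5))/10000 = 21/250000 rad
Superposition: θ = Σ θ_i = -11547/6250000 rad ≈ -0.001848 rad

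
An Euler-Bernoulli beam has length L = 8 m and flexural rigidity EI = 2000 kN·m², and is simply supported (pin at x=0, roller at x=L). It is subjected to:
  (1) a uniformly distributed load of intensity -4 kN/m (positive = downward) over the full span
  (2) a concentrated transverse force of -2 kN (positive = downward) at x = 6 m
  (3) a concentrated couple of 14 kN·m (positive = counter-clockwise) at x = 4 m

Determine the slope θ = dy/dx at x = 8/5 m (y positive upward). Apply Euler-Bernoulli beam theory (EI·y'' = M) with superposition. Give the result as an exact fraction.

θ(8/5) = 26069/750000 rad

Load 1 — uniform load w=-4 kN/m over full span:
  θ_1 = -w(L³-6Lx²+4x³)/(24EI) = -(-4)·(8³-6·8·(8/5)²+4·(8/5)³)/(24·2000) = 528/15625 rad
Load 2 — point force P=-2 kN at a=6 m (b=L-a=2):
  θ_2 = -Pb(L²-b²-3x²)/(6LEI)  [x≤a] = -(-2)·2·(8²-2²-3·(8/5)²)/(6·8·2000) = 109/50000 rad
Load 3 — applied couple M₀=14 kN·m at a=4 m (b=L-a=4):
  θ_3 = (M₀x²/(2L)+C₁)/EI  [x≤a] with C₁=M₀(3b²-L²)/(6L)=-14/3 = (14·(8/5)²/(2·8)+(-14/3))/2000 = -91/75000 rad
Superposition: θ = Σ θ_i = 26069/750000 rad ≈ 0.034759 rad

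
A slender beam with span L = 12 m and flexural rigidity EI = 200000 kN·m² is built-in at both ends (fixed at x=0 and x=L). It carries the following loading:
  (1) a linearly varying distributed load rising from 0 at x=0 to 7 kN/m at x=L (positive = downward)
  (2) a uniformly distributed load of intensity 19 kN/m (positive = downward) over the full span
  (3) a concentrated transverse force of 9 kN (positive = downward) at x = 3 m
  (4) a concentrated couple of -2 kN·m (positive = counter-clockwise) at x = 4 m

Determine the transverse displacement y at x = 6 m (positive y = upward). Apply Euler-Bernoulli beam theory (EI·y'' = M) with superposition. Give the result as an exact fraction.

y(6) = -2519/400000 m

Load 1 — triangular load w₀=7 kN/m (0→w₀ over full span):
  y_1 = -w₀x²(L-x)²(x+2L)/(120LEI) = -7·6²·(12-6)²·(6+2·12)/(120·12·200000) = -189/200000 m
Load 2 — uniform load w=19 kN/m over full span:
  y_2 = -wx²(L-x)²/(24EI) = -19·6²·(12-6)²/(24·200000) = -513/100000 m
Load 3 — point force P=9 kN at a=3 m (b=L-a=9):
  y_3 = -Pa²(L-x)²(3bL-(3b+a)(L-x))/(6L³EI)  [x>a] = -9·3²·(12-6)²·(3·9·12-(3·9+3)·(12-6))/(6·12³·200000) = -81/400000 m
Load 4 — applied couple M₀=-2 kN·m at a=4 m (b=L-a=8):
  y_4 = (R_Ax³/6 - M_Ax²/2 - M₀(x-a)²/2)/EI  [x>a] with R_A=-2/9, M_A=0 = ((-2/9)·6³/6 - 0·6²/2 - (-2)·(6-4)²/2)/200000 = -1/50000 m
Superposition: y = Σ y_i = -2519/400000 m ≈ -0.006298 m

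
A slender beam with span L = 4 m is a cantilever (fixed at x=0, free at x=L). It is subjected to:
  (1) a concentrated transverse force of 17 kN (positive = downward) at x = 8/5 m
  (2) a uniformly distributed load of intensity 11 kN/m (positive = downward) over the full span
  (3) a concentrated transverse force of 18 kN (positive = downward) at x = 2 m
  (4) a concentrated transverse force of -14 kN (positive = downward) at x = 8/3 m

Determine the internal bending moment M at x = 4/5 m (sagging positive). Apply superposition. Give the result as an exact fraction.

M(4/5) = -4904/75 kN·m

Load 1 — point force P=17 kN at a=8/5 m (b=L-a=12/5):
  M_1 = -P(a-x)  [x≤a] = -17·((8/5)-(4/5)) = -68/5 kN·m
Load 2 — uniform load w=11 kN/m over full span:
  M_2 = -w(L-x)²/2 = -11·(4-(4/5))²/2 = -1408/25 kN·m
Load 3 — point force P=18 kN at a=2 m (b=L-a=2):
  M_3 = -P(a-x)  [x≤a] = -18·(2-(4/5)) = -108/5 kN·m
Load 4 — point force P=-14 kN at a=8/3 m (b=L-a=4/3):
  M_4 = -P(a-x)  [x≤a] = -(-14)·((8/3)-(4/5)) = 392/15 kN·m
Superposition: M = Σ M_i = -4904/75 kN·m ≈ -65.386667 kN·m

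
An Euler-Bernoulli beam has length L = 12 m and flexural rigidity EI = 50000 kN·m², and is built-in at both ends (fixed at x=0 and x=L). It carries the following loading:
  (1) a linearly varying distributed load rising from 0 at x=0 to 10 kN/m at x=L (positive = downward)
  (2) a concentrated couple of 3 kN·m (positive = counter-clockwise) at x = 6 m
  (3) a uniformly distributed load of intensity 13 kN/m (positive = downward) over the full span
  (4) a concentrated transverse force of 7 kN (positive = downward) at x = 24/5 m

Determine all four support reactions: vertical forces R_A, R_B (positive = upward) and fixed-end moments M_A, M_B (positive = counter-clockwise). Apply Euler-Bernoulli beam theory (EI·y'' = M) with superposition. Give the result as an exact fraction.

R_A = 100911/1000 kN, M_A = 108423/500 kN·m, R_B = 122089/1000 kN, M_B = -117657/500 kN·m

Load 1 — triangular load w₀=10 kN/m (0→w₀ over full span):
  R_A = 3w₀L/20 = 3·10·12/20 = 18 kN
  M_A = w₀L²/30 = 10·12²/30 = 48 kN·m
  R_B = 7w₀L/20 = 7·10·12/20 = 42 kN
  M_B = -w₀L²/20 = -10·12²/20 = -72 kN·m
Load 2 — applied couple M₀=3 kN·m at a=6 m (b=L-a=6):
  R_A = 6M₀ab/L³ = 6·3·6·6/12³ = 3/8 kN
  M_A = M₀b(2a-b)/L² = 3·6·(2·6-6)/12² = 3/4 kN·m
  R_B = -6M₀ab/L³ = -6·3·6·6/12³ = -3/8 kN
  M_B = M₀a(2b-a)/L² = 3·6·(2·6-6)/12² = 3/4 kN·m
Load 3 — uniform load w=13 kN/m over full span:
  R_A = wL/2 = 13·12/2 = 78 kN
  M_A = wL²/12 = 13·12²/12 = 156 kN·m
  R_B = wL/2 = 13·12/2 = 78 kN
  M_B = -wL²/12 = -13·12²/12 = -156 kN·m
Load 4 — point force P=7 kN at a=24/5 m (b=L-a=36/5):
  R_A = Pb²(3a+b)/L³ = 7·(36/5)²·(3·(24/5)+(36/5))/12³ = 567/125 kN
  M_A = Pab²/L² = 7·(24/5)·(36/5)²/12² = 1512/125 kN·m
  R_B = Pa²(a+3b)/L³ = 7·(24/5)²·((24/5)+3·(36/5))/12³ = 308/125 kN
  M_B = -Pa²b/L² = -7·(24/5)²·(36/5)/12² = -1008/125 kN·m
Superposition: R_A = 100911/1000 kN, M_A = 108423/500 kN·m, R_B = 122089/1000 kN, M_B = -117657/500 kN·m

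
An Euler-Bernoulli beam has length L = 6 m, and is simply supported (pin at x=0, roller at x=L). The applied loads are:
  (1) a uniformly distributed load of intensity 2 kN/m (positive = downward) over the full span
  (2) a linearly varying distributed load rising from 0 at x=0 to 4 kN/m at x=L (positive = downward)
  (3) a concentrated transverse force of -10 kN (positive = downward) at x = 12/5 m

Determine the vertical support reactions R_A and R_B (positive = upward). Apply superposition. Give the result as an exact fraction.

Load 1 — uniform load w=2 kN/m over full span:
  R_A = wL/2 = 2·6/2 = 6 kN
  R_B = wL/2 = 2·6/2 = 6 kN
Load 2 — triangular load w₀=4 kN/m (0→w₀ over full span):
  R_A = w₀L/6 = 4·6/6 = 4 kN
  R_B = w₀L/3 = 4·6/3 = 8 kN
Load 3 — point force P=-10 kN at a=12/5 m (b=L-a=18/5):
  R_A = Pb/L = (-10)·(18/5)/6 = -6 kN
  R_B = Pa/L = (-10)·(12/5)/6 = -4 kN
Superposition: R_A = 4 kN, R_B = 10 kN

R_A = 4 kN, R_B = 10 kN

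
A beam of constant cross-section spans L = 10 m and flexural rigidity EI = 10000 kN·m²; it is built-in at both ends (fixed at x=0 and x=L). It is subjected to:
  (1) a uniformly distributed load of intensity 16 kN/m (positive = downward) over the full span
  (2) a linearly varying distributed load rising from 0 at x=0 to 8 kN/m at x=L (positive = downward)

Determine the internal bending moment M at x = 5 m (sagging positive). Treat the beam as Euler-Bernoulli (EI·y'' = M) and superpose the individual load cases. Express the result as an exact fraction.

M(5) = 250/3 kN·m

Load 1 — uniform load w=16 kN/m over full span:
  M_1 = wLx/2 - wL²/12 - wx²/2 = 16·10·5/2 - 16·10²/12 - 16·5²/2 = 200/3 kN·m
Load 2 — triangular load w₀=8 kN/m (0→w₀ over full span):
  M_2 = 3w₀Lx/20 - w₀L²/30 - w₀x³/(6L) = 3·8·10·5/20 - 8·10²/30 - 8·5³/(6·10) = 50/3 kN·m
Superposition: M = Σ M_i = 250/3 kN·m ≈ 83.333333 kN·m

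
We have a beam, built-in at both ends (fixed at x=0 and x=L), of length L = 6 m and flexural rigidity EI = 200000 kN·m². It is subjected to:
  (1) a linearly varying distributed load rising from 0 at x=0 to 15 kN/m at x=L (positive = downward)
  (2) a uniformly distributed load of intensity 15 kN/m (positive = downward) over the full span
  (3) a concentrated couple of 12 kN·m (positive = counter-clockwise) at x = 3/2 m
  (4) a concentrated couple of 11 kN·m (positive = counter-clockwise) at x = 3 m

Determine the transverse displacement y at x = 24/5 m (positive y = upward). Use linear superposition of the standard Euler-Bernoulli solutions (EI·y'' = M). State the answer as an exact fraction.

y(24/5) = -90963/625000000 m

Load 1 — triangular load w₀=15 kN/m (0→w₀ over full span):
  y_1 = -w₀x²(L-x)²(x+2L)/(120LEI) = -15·(24/5)²·(6-(24/5))²·((24/5)+2·6)/(120·6·200000) = -567/9765625 m
Load 2 — uniform load w=15 kN/m over full span:
  y_2 = -wx²(L-x)²/(24EI) = -15·(24/5)²·(6-(24/5))²/(24·200000) = -81/781250 m
Load 3 — applied couple M₀=12 kN·m at a=3/2 m (b=L-a=9/2):
  y_3 = (R_Ax³/6 - M_Ax²/2 - M₀(x-a)²/2)/EI  [x>a] with R_A=9/4, M_A=-9/4 = ((9/4)·(24/5)³/6 - (-9/4)·(24/5)²/2 - 12·((24/5)-(3/2))²/2)/200000 = 513/50000000 m
Load 4 — applied couple M₀=11 kN·m at a=3 m (b=L-a=3):
  y_4 = (R_Ax³/6 - M_Ax²/2 - M₀(x-a)²/2)/EI  [x>a] with R_A=11/4, M_A=11/4 = ((11/4)·(24/5)³/6 - (11/4)·(24/5)²/2 - 11·((24/5)-3)²/2)/200000 = 297/50000000 m
Superposition: y = Σ y_i = -90963/625000000 m ≈ -0.000146 m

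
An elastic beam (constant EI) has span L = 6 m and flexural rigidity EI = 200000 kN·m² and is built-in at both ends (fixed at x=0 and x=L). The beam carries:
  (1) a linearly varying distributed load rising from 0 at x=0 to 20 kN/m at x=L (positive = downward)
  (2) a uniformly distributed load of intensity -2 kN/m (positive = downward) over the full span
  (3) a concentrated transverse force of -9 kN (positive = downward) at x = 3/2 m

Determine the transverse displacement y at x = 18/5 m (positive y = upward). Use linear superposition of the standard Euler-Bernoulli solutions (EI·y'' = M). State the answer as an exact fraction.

y(18/5) = -275967/2500000000 m

Load 1 — triangular load w₀=20 kN/m (0→w₀ over full span):
  y_1 = -w₀x²(L-x)²(x+2L)/(120LEI) = -20·(18/5)²·(6-(18/5))²·((18/5)+2·6)/(120·6·200000) = -3159/19531250 m
Load 2 — uniform load w=-2 kN/m over full span:
  y_2 = -wx²(L-x)²/(24EI) = -(-2)·(18/5)²·(6-(18/5))²/(24·200000) = 243/7812500 m
Load 3 — point force P=-9 kN at a=3/2 m (b=L-a=9/2):
  y_3 = -Pa²(L-x)²(3bL-(3b+a)(L-x))/(6L³EI)  [x>a] = -(-9)·(3/2)²·(6-(18/5))²·(3·(9/2)·6-(3·(9/2)+(3/2))·(6-(18/5)))/(6·6³·200000) = 81/4000000 m
Superposition: y = Σ y_i = -275967/2500000000 m ≈ -0.000110 m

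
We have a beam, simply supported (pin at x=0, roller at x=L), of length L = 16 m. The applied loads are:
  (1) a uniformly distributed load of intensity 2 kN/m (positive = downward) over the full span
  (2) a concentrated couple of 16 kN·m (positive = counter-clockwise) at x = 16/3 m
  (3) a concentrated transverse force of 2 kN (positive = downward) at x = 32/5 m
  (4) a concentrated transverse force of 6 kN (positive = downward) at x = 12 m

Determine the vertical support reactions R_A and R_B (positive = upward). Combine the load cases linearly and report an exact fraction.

Load 1 — uniform load w=2 kN/m over full span:
  R_A = wL/2 = 2·16/2 = 16 kN
  R_B = wL/2 = 2·16/2 = 16 kN
Load 2 — applied couple M₀=16 kN·m at a=16/3 m (b=L-a=32/3):
  R_A = M₀/L = 16/16 = 1 kN
  R_B = -M₀/L = -16/16 = -1 kN
Load 3 — point force P=2 kN at a=32/5 m (b=L-a=48/5):
  R_A = Pb/L = 2·(48/5)/16 = 6/5 kN
  R_B = Pa/L = 2·(32/5)/16 = 4/5 kN
Load 4 — point force P=6 kN at a=12 m (b=L-a=4):
  R_A = Pb/L = 6·4/16 = 3/2 kN
  R_B = Pa/L = 6·12/16 = 9/2 kN
Superposition: R_A = 197/10 kN, R_B = 203/10 kN

R_A = 197/10 kN, R_B = 203/10 kN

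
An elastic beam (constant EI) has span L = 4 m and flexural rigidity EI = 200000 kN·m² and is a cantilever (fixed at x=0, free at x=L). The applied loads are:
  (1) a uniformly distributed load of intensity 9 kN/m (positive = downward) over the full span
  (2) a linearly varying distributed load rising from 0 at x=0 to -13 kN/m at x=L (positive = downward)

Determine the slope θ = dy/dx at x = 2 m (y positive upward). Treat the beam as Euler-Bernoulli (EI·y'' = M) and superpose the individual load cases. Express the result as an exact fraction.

θ(2) = 29/1200000 rad

Load 1 — uniform load w=9 kN/m over full span:
  θ_1 = -wx(x²-3Lx+3L²)/(6EI) = -9·2·(2²-3·4·2+3·4²)/(6·200000) = -21/50000 rad
Load 2 — triangular load w₀=-13 kN/m (0→w₀ over full span):
  θ_2 = (w₀Lx²/4-w₀L²x/3-w₀x⁴/(24L))/EI = ((-13)·4·2²/4-(-13)·4²·2/3-(-13)·2⁴/(24·4))/200000 = 533/1200000 rad
Superposition: θ = Σ θ_i = 29/1200000 rad ≈ 0.000024 rad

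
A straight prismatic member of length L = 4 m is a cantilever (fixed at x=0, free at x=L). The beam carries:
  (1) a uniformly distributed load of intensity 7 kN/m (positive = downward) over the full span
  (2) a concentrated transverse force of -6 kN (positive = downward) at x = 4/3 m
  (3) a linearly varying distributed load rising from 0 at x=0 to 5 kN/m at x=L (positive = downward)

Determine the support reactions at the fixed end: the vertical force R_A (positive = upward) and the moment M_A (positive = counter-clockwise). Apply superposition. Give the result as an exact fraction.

Load 1 — uniform load w=7 kN/m over full span:
  R_A = wL = 7·4 = 28 kN
  M_A = wL²/2 = 7·4²/2 = 56 kN·m
Load 2 — point force P=-6 kN at a=4/3 m (b=L-a=8/3):
  R_A = P = (-6) = -6 kN
  M_A = Pa = (-6)·(4/3) = -8 kN·m
Load 3 — triangular load w₀=5 kN/m (0→w₀ over full span):
  R_A = w₀L/2 = 5·4/2 = 10 kN
  M_A = w₀L²/3 = 5·4²/3 = 80/3 kN·m
Superposition: R_A = 32 kN, M_A = 224/3 kN·m

R_A = 32 kN, M_A = 224/3 kN·m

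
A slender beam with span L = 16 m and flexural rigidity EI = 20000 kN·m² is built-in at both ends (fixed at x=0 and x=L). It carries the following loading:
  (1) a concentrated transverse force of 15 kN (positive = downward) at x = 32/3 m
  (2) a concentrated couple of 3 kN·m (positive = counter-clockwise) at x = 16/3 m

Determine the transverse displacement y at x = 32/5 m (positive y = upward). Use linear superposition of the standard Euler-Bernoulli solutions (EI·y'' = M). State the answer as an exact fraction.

y(32/5) = -19508/2109375 m

Load 1 — point force P=15 kN at a=32/3 m (b=L-a=16/3):
  y_1 = -Pb²x²(3aL-(3a+b)x)/(6L³EI)  [x≤a] = -15·(16/3)²·(32/5)²·(3·(32/3)·16-(3·(32/3)+(16/3))·(32/5))/(6·16³·20000) = -4096/421875 m
Load 2 — applied couple M₀=3 kN·m at a=16/3 m (b=L-a=32/3):
  y_2 = (R_Ax³/6 - M_Ax²/2 - M₀(x-a)²/2)/EI  [x>a] with R_A=1/4, M_A=0 = ((1/4)·(32/5)³/6 - 0·(32/5)²/2 - 3·((32/5)-(16/3))²/2)/20000 = 36/78125 m
Superposition: y = Σ y_i = -19508/2109375 m ≈ -0.009248 m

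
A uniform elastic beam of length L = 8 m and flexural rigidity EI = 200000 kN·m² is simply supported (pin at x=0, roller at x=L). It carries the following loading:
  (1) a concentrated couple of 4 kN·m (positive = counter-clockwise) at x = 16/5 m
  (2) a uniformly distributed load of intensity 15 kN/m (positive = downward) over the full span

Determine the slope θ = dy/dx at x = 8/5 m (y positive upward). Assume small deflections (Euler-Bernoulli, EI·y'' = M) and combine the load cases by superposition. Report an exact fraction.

θ(8/5) = -1183/937500 rad

Load 1 — applied couple M₀=4 kN·m at a=16/5 m (b=L-a=24/5):
  θ_1 = (M₀x²/(2L)+C₁)/EI  [x≤a] with C₁=M₀(3b²-L²)/(6L)=32/75 = (4·(8/5)²/(2·8)+(32/75))/200000 = 1/187500 rad
Load 2 — uniform load w=15 kN/m over full span:
  θ_2 = -w(L³-6Lx²+4x³)/(24EI) = -15·(8³-6·8·(8/5)²+4·(8/5)³)/(24·200000) = -99/78125 rad
Superposition: θ = Σ θ_i = -1183/937500 rad ≈ -0.001262 rad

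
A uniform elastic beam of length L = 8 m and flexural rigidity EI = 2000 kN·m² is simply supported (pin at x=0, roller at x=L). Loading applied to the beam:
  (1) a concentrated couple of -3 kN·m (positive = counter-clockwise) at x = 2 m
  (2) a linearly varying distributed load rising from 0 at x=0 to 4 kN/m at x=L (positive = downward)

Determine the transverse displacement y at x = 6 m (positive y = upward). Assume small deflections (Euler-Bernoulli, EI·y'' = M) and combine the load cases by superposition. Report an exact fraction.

Load 1 — applied couple M₀=-3 kN·m at a=2 m (b=L-a=6):
  y_1 = (M₀x³/(6L)-M₀(x-a)²/2+C₁x)/EI  [x>a] with C₁=M₀(3b²-L²)/(6L)=-11/4 = ((-3)·6³/(6·8)-(-3)·(6-2)²/2+(-11/4)·6)/2000 = -3/1000 m
Load 2 — triangular load w₀=4 kN/m (0→w₀ over full span):
  y_2 = -w₀x(7L⁴-10L²x²+3x⁴)/(360LEI) = -4·6·(7·8⁴-10·8²·6²+3·6⁴)/(360·8·2000) = -119/3000 m
Superposition: y = Σ y_i = -16/375 m ≈ -0.042667 m

y(6) = -16/375 m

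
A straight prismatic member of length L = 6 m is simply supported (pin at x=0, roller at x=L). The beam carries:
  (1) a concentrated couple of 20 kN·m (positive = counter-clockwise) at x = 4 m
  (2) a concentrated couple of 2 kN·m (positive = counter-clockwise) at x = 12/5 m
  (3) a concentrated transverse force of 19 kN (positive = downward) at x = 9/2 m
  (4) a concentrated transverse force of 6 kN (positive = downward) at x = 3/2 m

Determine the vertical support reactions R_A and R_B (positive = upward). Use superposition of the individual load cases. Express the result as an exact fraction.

Load 1 — applied couple M₀=20 kN·m at a=4 m (b=L-a=2):
  R_A = M₀/L = 20/6 = 10/3 kN
  R_B = -M₀/L = -20/6 = -10/3 kN
Load 2 — applied couple M₀=2 kN·m at a=12/5 m (b=L-a=18/5):
  R_A = M₀/L = 2/6 = 1/3 kN
  R_B = -M₀/L = -2/6 = -1/3 kN
Load 3 — point force P=19 kN at a=9/2 m (b=L-a=3/2):
  R_A = Pb/L = 19·(3/2)/6 = 19/4 kN
  R_B = Pa/L = 19·(9/2)/6 = 57/4 kN
Load 4 — point force P=6 kN at a=3/2 m (b=L-a=9/2):
  R_A = Pb/L = 6·(9/2)/6 = 9/2 kN
  R_B = Pa/L = 6·(3/2)/6 = 3/2 kN
Superposition: R_A = 155/12 kN, R_B = 145/12 kN

R_A = 155/12 kN, R_B = 145/12 kN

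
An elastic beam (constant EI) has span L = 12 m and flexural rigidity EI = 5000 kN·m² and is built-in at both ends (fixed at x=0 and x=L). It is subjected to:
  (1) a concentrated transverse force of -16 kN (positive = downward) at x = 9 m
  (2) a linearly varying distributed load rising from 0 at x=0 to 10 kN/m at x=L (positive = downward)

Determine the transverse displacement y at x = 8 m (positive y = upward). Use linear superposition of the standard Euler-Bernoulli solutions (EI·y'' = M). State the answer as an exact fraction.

Load 1 — point force P=-16 kN at a=9 m (b=L-a=3):
  y_1 = -Pb²x²(3aL-(3a+b)x)/(6L³EI)  [x≤a] = -(-16)·3²·8²·(3·9·12-(3·9+3)·8)/(6·12³·5000) = 28/1875 m
Load 2 — triangular load w₀=10 kN/m (0→w₀ over full span):
  y_2 = -w₀x²(L-x)²(x+2L)/(120LEI) = -10·8²·(12-8)²·(8+2·12)/(120·12·5000) = -256/5625 m
Superposition: y = Σ y_i = -172/5625 m ≈ -0.030578 m

y(8) = -172/5625 m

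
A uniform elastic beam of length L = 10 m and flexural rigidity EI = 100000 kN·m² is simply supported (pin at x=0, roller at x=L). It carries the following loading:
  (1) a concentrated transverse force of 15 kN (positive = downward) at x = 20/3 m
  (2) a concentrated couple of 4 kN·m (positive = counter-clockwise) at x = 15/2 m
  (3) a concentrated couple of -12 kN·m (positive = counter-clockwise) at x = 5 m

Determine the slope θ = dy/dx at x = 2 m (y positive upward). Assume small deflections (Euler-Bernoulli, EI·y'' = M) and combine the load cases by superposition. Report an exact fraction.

Load 1 — point force P=15 kN at a=20/3 m (b=L-a=10/3):
  θ_1 = -Pb(L²-b²-3x²)/(6LEI)  [x≤a] = -15·(10/3)·(10²-(10/3)²-3·2²)/(6·10·100000) = -173/270000 rad
Load 2 — applied couple M₀=4 kN·m at a=15/2 m (b=L-a=5/2):
  θ_2 = (M₀x²/(2L)+C₁)/EI  [x≤a] with C₁=M₀(3b²-L²)/(6L)=-65/12 = (4·2²/(2·10)+(-65/12))/100000 = -277/6000000 rad
Load 3 — applied couple M₀=-12 kN·m at a=5 m (b=L-a=5):
  θ_3 = (M₀x²/(2L)+C₁)/EI  [x≤a] with C₁=M₀(3b²-L²)/(6L)=5 = ((-12)·2²/(2·10)+5)/100000 = 13/500000 rad
Superposition: θ = Σ θ_i = -35689/54000000 rad ≈ -0.000661 rad

θ(2) = -35689/54000000 rad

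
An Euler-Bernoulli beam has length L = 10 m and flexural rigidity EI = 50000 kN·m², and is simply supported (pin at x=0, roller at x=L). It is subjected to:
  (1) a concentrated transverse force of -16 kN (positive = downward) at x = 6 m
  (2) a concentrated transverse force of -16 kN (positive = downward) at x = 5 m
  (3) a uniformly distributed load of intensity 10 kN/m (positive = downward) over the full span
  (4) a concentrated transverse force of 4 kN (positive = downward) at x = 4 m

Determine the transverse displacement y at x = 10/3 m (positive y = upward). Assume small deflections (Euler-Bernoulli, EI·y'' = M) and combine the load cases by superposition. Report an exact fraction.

Load 1 — point force P=-16 kN at a=6 m (b=L-a=4):
  y_1 = -Pbx(L²-b²-x²)/(6LEI)  [x≤a] = -(-16)·4·(10/3)·(10²-4²-(10/3)²)/(6·10·50000) = 1312/253125 m
Load 2 — point force P=-16 kN at a=5 m (b=L-a=5):
  y_2 = -Pbx(L²-b²-x²)/(6LEI)  [x≤a] = -(-16)·5·(10/3)·(10²-5²-(10/3)²)/(6·10·50000) = 23/4050 m
Load 3 — uniform load w=10 kN/m over full span:
  y_3 = -wx(L³-2Lx²+x³)/(24EI) = -10·(10/3)·(10³-2·10·(10/3)²+(10/3)³)/(24·50000) = -11/486 m
Load 4 — point force P=4 kN at a=4 m (b=L-a=6):
  y_4 = -Pbx(L²-b²-x²)/(6LEI)  [x≤a] = -4·6·(10/3)·(10²-6²-(10/3)²)/(6·10·50000) = -119/84375 m
Superposition: y = Σ y_i = -2002/151875 m ≈ -0.013182 m

y(10/3) = -2002/151875 m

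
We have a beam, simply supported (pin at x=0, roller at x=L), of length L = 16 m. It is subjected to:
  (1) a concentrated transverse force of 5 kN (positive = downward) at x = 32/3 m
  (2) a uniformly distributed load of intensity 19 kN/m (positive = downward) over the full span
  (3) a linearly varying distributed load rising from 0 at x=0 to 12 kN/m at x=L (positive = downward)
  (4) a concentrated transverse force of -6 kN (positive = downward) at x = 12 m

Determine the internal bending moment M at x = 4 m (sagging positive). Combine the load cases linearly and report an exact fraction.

M(4) = 1730/3 kN·m

Load 1 — point force P=5 kN at a=32/3 m (b=L-a=16/3):
  M_1 = Pbx/L  [x≤a] = 5·(16/3)·4/16 = 20/3 kN·m
Load 2 — uniform load w=19 kN/m over full span:
  M_2 = wx(L-x)/2 = 19·4·(16-4)/2 = 456 kN·m
Load 3 — triangular load w₀=12 kN/m (0→w₀ over full span):
  M_3 = w₀Lx/6 - w₀x³/(6L) = 12·16·4/6 - 12·4³/(6·16) = 120 kN·m
Load 4 — point force P=-6 kN at a=12 m (b=L-a=4):
  M_4 = Pbx/L  [x≤a] = (-6)·4·4/16 = -6 kN·m
Superposition: M = Σ M_i = 1730/3 kN·m ≈ 576.666667 kN·m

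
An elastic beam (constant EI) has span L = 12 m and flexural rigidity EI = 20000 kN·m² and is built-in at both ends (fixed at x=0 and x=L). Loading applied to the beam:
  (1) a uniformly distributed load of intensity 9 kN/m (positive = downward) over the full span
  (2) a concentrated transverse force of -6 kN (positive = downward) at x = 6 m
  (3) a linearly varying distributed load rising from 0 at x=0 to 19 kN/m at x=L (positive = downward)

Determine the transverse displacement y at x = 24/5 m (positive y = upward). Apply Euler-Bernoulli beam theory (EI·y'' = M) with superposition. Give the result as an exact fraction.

Load 1 — uniform load w=9 kN/m over full span:
  y_1 = -wx²(L-x)²/(24EI) = -9·(24/5)²·(12-(24/5))²/(24·20000) = -8748/390625 m
Load 2 — point force P=-6 kN at a=6 m (b=L-a=6):
  y_2 = -Pb²x²(3aL-(3a+b)x)/(6L³EI)  [x≤a] = -(-6)·6²·(24/5)²·(3·6·12-(3·6+6)·(24/5))/(6·12³·20000) = 189/78125 m
Load 3 — triangular load w₀=19 kN/m (0→w₀ over full span):
  y_3 = -w₀x²(L-x)²(x+2L)/(120LEI) = -19·(24/5)²·(12-(24/5))²·((24/5)+2·12)/(120·12·20000) = -221616/9765625 m
Superposition: y = Σ y_i = -416691/9765625 m ≈ -0.042669 m

y(24/5) = -416691/9765625 m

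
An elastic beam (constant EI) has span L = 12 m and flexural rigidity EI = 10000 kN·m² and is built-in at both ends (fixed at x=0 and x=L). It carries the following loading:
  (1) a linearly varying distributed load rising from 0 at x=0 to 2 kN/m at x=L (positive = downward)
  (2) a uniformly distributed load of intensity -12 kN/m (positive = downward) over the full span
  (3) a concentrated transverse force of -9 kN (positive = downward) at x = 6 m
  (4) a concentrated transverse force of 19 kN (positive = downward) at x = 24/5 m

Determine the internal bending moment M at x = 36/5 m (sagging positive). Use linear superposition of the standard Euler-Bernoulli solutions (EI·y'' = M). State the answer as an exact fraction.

M(36/5) = -69117/1250 kN·m

Load 1 — triangular load w₀=2 kN/m (0→w₀ over full span):
  M_1 = 3w₀Lx/20 - w₀L²/30 - w₀x³/(6L) = 3·2·12·(36/5)/20 - 2·12²/30 - 2·(36/5)³/(6·12) = 744/125 kN·m
Load 2 — uniform load w=-12 kN/m over full span:
  M_2 = wLx/2 - wL²/12 - wx²/2 = (-12)·12·(36/5)/2 - (-12)·12²/12 - (-12)·(36/5)²/2 = -1584/25 kN·m
Load 3 — point force P=-9 kN at a=6 m (b=L-a=6):
  M_3 = Pa²(a+3b)(L-x)/L³ - Pa²b/L²  [x>a] = (-9)·6²·(6+3·6)·(12-(36/5))/12³ - (-9)·6²·6/12² = -81/10 kN·m
Load 4 — point force P=19 kN at a=24/5 m (b=L-a=36/5):
  M_4 = Pa²(a+3b)(L-x)/L³ - Pa²b/L²  [x>a] = 19·(24/5)²·((24/5)+3·(36/5))·(12-(36/5))/12³ - 19·(24/5)²·(36/5)/12² = 6384/625 kN·m
Superposition: M = Σ M_i = -69117/1250 kN·m ≈ -55.293600 kN·m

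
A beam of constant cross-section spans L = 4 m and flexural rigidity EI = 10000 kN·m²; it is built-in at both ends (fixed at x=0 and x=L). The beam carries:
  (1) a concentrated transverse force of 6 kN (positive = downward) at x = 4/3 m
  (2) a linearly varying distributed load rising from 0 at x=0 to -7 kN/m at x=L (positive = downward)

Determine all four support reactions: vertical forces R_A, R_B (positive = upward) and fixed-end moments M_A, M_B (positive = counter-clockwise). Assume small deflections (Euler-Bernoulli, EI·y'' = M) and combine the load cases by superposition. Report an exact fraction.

Load 1 — point force P=6 kN at a=4/3 m (b=L-a=8/3):
  R_A = Pb²(3a+b)/L³ = 6·(8/3)²·(3·(4/3)+(8/3))/4³ = 40/9 kN
  M_A = Pab²/L² = 6·(4/3)·(8/3)²/4² = 32/9 kN·m
  R_B = Pa²(a+3b)/L³ = 6·(4/3)²·((4/3)+3·(8/3))/4³ = 14/9 kN
  M_B = -Pa²b/L² = -6·(4/3)²·(8/3)/4² = -16/9 kN·m
Load 2 — triangular load w₀=-7 kN/m (0→w₀ over full span):
  R_A = 3w₀L/20 = 3·(-7)·4/20 = -21/5 kN
  M_A = w₀L²/30 = (-7)·4²/30 = -56/15 kN·m
  R_B = 7w₀L/20 = 7·(-7)·4/20 = -49/5 kN
  M_B = -w₀L²/20 = -(-7)·4²/20 = 28/5 kN·m
Superposition: R_A = 11/45 kN, M_A = -8/45 kN·m, R_B = -371/45 kN, M_B = 172/45 kN·m

R_A = 11/45 kN, M_A = -8/45 kN·m, R_B = -371/45 kN, M_B = 172/45 kN·m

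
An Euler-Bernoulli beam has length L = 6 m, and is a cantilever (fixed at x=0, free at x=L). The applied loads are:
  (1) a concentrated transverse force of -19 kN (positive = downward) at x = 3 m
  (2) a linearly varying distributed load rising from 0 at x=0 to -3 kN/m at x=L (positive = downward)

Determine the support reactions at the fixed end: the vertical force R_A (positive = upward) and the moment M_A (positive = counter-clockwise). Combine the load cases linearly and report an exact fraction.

Load 1 — point force P=-19 kN at a=3 m (b=L-a=3):
  R_A = P = (-19) = -19 kN
  M_A = Pa = (-19)·3 = -57 kN·m
Load 2 — triangular load w₀=-3 kN/m (0→w₀ over full span):
  R_A = w₀L/2 = (-3)·6/2 = -9 kN
  M_A = w₀L²/3 = (-3)·6²/3 = -36 kN·m
Superposition: R_A = -28 kN, M_A = -93 kN·m

R_A = -28 kN, M_A = -93 kN·m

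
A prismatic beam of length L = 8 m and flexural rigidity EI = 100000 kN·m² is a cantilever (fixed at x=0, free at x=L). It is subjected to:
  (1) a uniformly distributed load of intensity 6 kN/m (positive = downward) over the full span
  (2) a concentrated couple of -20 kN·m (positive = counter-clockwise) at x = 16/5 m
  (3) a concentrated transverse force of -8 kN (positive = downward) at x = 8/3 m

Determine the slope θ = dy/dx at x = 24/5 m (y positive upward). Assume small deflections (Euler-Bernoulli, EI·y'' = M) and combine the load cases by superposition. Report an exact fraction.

θ(24/5) = -18098/3515625 rad

Load 1 — uniform load w=6 kN/m over full span:
  θ_1 = -wx(x²-3Lx+3L²)/(6EI) = -6·(24/5)·((24/5)²-3·8·(24/5)+3·8²)/(6·100000) = -1872/390625 rad
Load 2 — applied couple M₀=-20 kN·m at a=16/5 m (b=L-a=24/5):
  θ_2 = M₀a/EI  [x>a] = (-20)·(16/5)/100000 = -2/3125 rad
Load 3 — point force P=-8 kN at a=8/3 m (b=L-a=16/3):
  θ_3 = -Pa²/(2EI)  [x>a] = -(-8)·(8/3)²/(2·100000) = 8/28125 rad
Superposition: θ = Σ θ_i = -18098/3515625 rad ≈ -0.005148 rad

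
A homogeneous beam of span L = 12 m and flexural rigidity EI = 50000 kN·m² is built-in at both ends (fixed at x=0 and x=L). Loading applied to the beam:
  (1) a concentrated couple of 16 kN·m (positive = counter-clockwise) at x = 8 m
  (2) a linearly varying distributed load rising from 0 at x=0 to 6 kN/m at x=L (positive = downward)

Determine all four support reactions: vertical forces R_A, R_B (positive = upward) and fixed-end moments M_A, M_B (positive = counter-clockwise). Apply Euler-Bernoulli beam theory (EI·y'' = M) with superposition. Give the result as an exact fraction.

R_A = 566/45 kN, M_A = 512/15 kN·m, R_B = 1054/45 kN, M_B = -216/5 kN·m

Load 1 — applied couple M₀=16 kN·m at a=8 m (b=L-a=4):
  R_A = 6M₀ab/L³ = 6·16·8·4/12³ = 16/9 kN
  M_A = M₀b(2a-b)/L² = 16·4·(2·8-4)/12² = 16/3 kN·m
  R_B = -6M₀ab/L³ = -6·16·8·4/12³ = -16/9 kN
  M_B = M₀a(2b-a)/L² = 16·8·(2·4-8)/12² = 0 kN·m
Load 2 — triangular load w₀=6 kN/m (0→w₀ over full span):
  R_A = 3w₀L/20 = 3·6·12/20 = 54/5 kN
  M_A = w₀L²/30 = 6·12²/30 = 144/5 kN·m
  R_B = 7w₀L/20 = 7·6·12/20 = 126/5 kN
  M_B = -w₀L²/20 = -6·12²/20 = -216/5 kN·m
Superposition: R_A = 566/45 kN, M_A = 512/15 kN·m, R_B = 1054/45 kN, M_B = -216/5 kN·m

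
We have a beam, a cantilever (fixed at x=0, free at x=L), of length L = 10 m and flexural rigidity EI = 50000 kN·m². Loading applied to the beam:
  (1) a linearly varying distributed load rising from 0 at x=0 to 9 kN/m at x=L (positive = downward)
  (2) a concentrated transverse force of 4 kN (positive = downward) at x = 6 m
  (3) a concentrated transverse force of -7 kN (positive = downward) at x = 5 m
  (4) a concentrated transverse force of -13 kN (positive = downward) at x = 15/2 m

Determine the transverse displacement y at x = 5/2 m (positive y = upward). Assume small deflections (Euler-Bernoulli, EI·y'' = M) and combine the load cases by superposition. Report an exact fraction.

y(5/2) = -32173/3072000 m

Load 1 — triangular load w₀=9 kN/m (0→w₀ over full span):
  y_1 = (w₀Lx³/12-w₀L²x²/6-w₀x⁵/(120L))/EI = (9·10·(5/2)³/12-9·10²·(5/2)²/6-9·(5/2)⁵/(120·10))/50000 = -3363/204800 m
Load 2 — point force P=4 kN at a=6 m (b=L-a=4):
  y_2 = -Px²(3a-x)/(6EI)  [x≤a] = -4·(5/2)²·(3·6-(5/2))/(6·50000) = -31/24000 m
Load 3 — point force P=-7 kN at a=5 m (b=L-a=5):
  y_3 = -Px²(3a-x)/(6EI)  [x≤a] = -(-7)·(5/2)²·(3·5-(5/2))/(6·50000) = 7/3840 m
Load 4 — point force P=-13 kN at a=15/2 m (b=L-a=5/2):
  y_4 = -Px²(3a-x)/(6EI)  [x≤a] = -(-13)·(5/2)²·(3·(15/2)-(5/2))/(6·50000) = 13/2400 m
Superposition: y = Σ y_i = -32173/3072000 m ≈ -0.010473 m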